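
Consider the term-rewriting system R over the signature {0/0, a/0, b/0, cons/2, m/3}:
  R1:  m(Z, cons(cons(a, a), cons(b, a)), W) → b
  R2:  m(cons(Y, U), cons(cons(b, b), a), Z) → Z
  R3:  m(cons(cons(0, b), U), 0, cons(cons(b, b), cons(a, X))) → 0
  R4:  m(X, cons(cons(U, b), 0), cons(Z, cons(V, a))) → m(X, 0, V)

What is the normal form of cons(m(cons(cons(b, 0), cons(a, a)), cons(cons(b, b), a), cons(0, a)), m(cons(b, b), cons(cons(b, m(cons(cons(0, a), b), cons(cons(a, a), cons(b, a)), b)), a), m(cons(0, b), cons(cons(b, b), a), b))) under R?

1. cons(m(cons(cons(b, 0), cons(a, a)), cons(cons(b, b), a), cons(0, a)), m(cons(b, b), cons(cons(b, m(cons(cons(0, a), b), cons(cons(a, a), cons(b, a)), b)), a), m(cons(0, b), cons(cons(b, b), a), b)))  →  cons(cons(0, a), m(cons(b, b), cons(cons(b, m(cons(cons(0, a), b), cons(cons(a, a), cons(b, a)), b)), a), m(cons(0, b), cons(cons(b, b), a), b)))   [R2 at 1]
2. cons(cons(0, a), m(cons(b, b), cons(cons(b, m(cons(cons(0, a), b), cons(cons(a, a), cons(b, a)), b)), a), m(cons(0, b), cons(cons(b, b), a), b)))  →  cons(cons(0, a), m(cons(b, b), cons(cons(b, b), a), m(cons(0, b), cons(cons(b, b), a), b)))   [R1 at 2.2.1.2]
3. cons(cons(0, a), m(cons(b, b), cons(cons(b, b), a), m(cons(0, b), cons(cons(b, b), a), b)))  →  cons(cons(0, a), m(cons(0, b), cons(cons(b, b), a), b))   [R2 at 2]
4. cons(cons(0, a), m(cons(0, b), cons(cons(b, b), a), b))  →  cons(cons(0, a), b)   [R2 at 2]

cons(cons(0, a), b)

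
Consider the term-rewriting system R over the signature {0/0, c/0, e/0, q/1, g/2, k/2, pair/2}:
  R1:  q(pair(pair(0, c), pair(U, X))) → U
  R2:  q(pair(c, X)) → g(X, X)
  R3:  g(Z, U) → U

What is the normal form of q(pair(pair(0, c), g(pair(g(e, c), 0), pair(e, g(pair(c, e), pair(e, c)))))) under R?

1. q(pair(pair(0, c), g(pair(g(e, c), 0), pair(e, g(pair(c, e), pair(e, c))))))  →  q(pair(pair(0, c), pair(e, g(pair(c, e), pair(e, c)))))   [R3 at 1.2]
2. q(pair(pair(0, c), pair(e, g(pair(c, e), pair(e, c)))))  →  e   [R1 at ε]

e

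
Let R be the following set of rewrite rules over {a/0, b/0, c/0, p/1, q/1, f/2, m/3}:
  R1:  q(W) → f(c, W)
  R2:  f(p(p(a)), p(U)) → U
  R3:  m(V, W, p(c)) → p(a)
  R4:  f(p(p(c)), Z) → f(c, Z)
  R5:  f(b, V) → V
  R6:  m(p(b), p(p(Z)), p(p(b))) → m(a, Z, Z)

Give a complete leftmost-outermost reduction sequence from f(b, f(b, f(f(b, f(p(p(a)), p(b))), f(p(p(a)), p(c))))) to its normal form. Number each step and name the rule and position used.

c

1. f(b, f(b, f(f(b, f(p(p(a)), p(b))), f(p(p(a)), p(c)))))  →  f(b, f(f(b, f(p(p(a)), p(b))), f(p(p(a)), p(c))))   [R5 at ε]
2. f(b, f(f(b, f(p(p(a)), p(b))), f(p(p(a)), p(c))))  →  f(f(b, f(p(p(a)), p(b))), f(p(p(a)), p(c)))   [R5 at ε]
3. f(f(b, f(p(p(a)), p(b))), f(p(p(a)), p(c)))  →  f(f(p(p(a)), p(b)), f(p(p(a)), p(c)))   [R5 at 1]
4. f(f(p(p(a)), p(b)), f(p(p(a)), p(c)))  →  f(b, f(p(p(a)), p(c)))   [R2 at 1]
5. f(b, f(p(p(a)), p(c)))  →  f(p(p(a)), p(c))   [R5 at ε]
6. f(p(p(a)), p(c))  →  c   [R2 at ε]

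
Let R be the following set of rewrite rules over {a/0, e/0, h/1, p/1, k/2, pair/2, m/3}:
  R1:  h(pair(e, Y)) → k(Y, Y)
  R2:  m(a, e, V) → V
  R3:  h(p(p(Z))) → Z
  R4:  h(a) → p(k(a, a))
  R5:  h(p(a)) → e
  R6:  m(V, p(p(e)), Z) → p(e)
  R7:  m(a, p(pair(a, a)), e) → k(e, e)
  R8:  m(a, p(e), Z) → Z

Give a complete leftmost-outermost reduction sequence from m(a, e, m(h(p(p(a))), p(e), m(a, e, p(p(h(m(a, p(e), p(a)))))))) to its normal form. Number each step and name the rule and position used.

p(p(e))

1. m(a, e, m(h(p(p(a))), p(e), m(a, e, p(p(h(m(a, p(e), p(a))))))))  →  m(h(p(p(a))), p(e), m(a, e, p(p(h(m(a, p(e), p(a)))))))   [R2 at ε]
2. m(h(p(p(a))), p(e), m(a, e, p(p(h(m(a, p(e), p(a)))))))  →  m(a, p(e), m(a, e, p(p(h(m(a, p(e), p(a)))))))   [R3 at 1]
3. m(a, p(e), m(a, e, p(p(h(m(a, p(e), p(a)))))))  →  m(a, e, p(p(h(m(a, p(e), p(a))))))   [R8 at ε]
4. m(a, e, p(p(h(m(a, p(e), p(a))))))  →  p(p(h(m(a, p(e), p(a)))))   [R2 at ε]
5. p(p(h(m(a, p(e), p(a)))))  →  p(p(h(p(a))))   [R8 at 1.1.1]
6. p(p(h(p(a))))  →  p(p(e))   [R5 at 1.1]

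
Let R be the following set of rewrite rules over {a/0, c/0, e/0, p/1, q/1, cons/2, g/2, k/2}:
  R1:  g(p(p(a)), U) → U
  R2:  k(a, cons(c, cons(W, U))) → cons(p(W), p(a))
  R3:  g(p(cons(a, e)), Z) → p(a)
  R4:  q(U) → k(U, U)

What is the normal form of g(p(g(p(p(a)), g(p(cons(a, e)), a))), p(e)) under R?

p(e)

1. g(p(g(p(p(a)), g(p(cons(a, e)), a))), p(e))  →  g(p(g(p(cons(a, e)), a)), p(e))   [R1 at 1.1]
2. g(p(g(p(cons(a, e)), a)), p(e))  →  g(p(p(a)), p(e))   [R3 at 1.1]
3. g(p(p(a)), p(e))  →  p(e)   [R1 at ε]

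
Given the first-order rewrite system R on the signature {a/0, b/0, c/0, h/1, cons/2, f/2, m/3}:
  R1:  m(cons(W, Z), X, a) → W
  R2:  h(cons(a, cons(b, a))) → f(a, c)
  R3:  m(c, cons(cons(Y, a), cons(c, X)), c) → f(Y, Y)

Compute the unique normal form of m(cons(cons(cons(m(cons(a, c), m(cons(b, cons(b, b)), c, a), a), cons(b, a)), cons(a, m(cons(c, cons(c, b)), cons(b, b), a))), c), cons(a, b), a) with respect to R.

1. m(cons(cons(cons(m(cons(a, c), m(cons(b, cons(b, b)), c, a), a), cons(b, a)), cons(a, m(cons(c, cons(c, b)), cons(b, b), a))), c), cons(a, b), a)  →  cons(cons(m(cons(a, c), m(cons(b, cons(b, b)), c, a), a), cons(b, a)), cons(a, m(cons(c, cons(c, b)), cons(b, b), a)))   [R1 at ε]
2. cons(cons(m(cons(a, c), m(cons(b, cons(b, b)), c, a), a), cons(b, a)), cons(a, m(cons(c, cons(c, b)), cons(b, b), a)))  →  cons(cons(a, cons(b, a)), cons(a, m(cons(c, cons(c, b)), cons(b, b), a)))   [R1 at 1.1]
3. cons(cons(a, cons(b, a)), cons(a, m(cons(c, cons(c, b)), cons(b, b), a)))  →  cons(cons(a, cons(b, a)), cons(a, c))   [R1 at 2.2]

cons(cons(a, cons(b, a)), cons(a, c))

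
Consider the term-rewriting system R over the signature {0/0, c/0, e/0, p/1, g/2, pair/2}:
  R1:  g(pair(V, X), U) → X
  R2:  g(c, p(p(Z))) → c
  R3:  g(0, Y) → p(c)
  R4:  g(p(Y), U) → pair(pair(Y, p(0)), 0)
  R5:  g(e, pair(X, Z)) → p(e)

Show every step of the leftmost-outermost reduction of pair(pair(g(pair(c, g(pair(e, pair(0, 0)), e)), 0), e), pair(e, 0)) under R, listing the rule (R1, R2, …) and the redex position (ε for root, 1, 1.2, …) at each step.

1. pair(pair(g(pair(c, g(pair(e, pair(0, 0)), e)), 0), e), pair(e, 0))  →  pair(pair(g(pair(e, pair(0, 0)), e), e), pair(e, 0))   [R1 at 1.1]
2. pair(pair(g(pair(e, pair(0, 0)), e), e), pair(e, 0))  →  pair(pair(pair(0, 0), e), pair(e, 0))   [R1 at 1.1]

pair(pair(pair(0, 0), e), pair(e, 0))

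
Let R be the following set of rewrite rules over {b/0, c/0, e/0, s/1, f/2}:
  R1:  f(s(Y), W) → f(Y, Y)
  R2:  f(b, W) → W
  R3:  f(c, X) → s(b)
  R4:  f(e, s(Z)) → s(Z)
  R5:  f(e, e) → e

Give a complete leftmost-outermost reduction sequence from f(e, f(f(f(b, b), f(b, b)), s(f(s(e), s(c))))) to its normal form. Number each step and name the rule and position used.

s(e)

1. f(e, f(f(f(b, b), f(b, b)), s(f(s(e), s(c)))))  →  f(e, f(f(b, f(b, b)), s(f(s(e), s(c)))))   [R2 at 2.1.1]
2. f(e, f(f(b, f(b, b)), s(f(s(e), s(c)))))  →  f(e, f(f(b, b), s(f(s(e), s(c)))))   [R2 at 2.1]
3. f(e, f(f(b, b), s(f(s(e), s(c)))))  →  f(e, f(b, s(f(s(e), s(c)))))   [R2 at 2.1]
4. f(e, f(b, s(f(s(e), s(c)))))  →  f(e, s(f(s(e), s(c))))   [R2 at 2]
5. f(e, s(f(s(e), s(c))))  →  s(f(s(e), s(c)))   [R4 at ε]
6. s(f(s(e), s(c)))  →  s(f(e, e))   [R1 at 1]
7. s(f(e, e))  →  s(e)   [R5 at 1]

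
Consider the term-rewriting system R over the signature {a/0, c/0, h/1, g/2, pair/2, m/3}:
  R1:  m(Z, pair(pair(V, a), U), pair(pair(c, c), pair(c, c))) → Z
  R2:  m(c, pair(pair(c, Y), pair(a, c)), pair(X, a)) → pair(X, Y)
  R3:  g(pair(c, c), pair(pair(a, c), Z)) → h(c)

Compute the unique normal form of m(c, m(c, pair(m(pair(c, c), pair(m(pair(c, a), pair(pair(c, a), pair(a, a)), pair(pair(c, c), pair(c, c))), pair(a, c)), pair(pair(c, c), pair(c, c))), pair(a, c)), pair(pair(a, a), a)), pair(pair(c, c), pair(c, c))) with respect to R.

c

1. m(c, m(c, pair(m(pair(c, c), pair(m(pair(c, a), pair(pair(c, a), pair(a, a)), pair(pair(c, c), pair(c, c))), pair(a, c)), pair(pair(c, c), pair(c, c))), pair(a, c)), pair(pair(a, a), a)), pair(pair(c, c), pair(c, c)))  →  m(c, m(c, pair(m(pair(c, c), pair(pair(c, a), pair(a, c)), pair(pair(c, c), pair(c, c))), pair(a, c)), pair(pair(a, a), a)), pair(pair(c, c), pair(c, c)))   [R1 at 2.2.1.2.1]
2. m(c, m(c, pair(m(pair(c, c), pair(pair(c, a), pair(a, c)), pair(pair(c, c), pair(c, c))), pair(a, c)), pair(pair(a, a), a)), pair(pair(c, c), pair(c, c)))  →  m(c, m(c, pair(pair(c, c), pair(a, c)), pair(pair(a, a), a)), pair(pair(c, c), pair(c, c)))   [R1 at 2.2.1]
3. m(c, m(c, pair(pair(c, c), pair(a, c)), pair(pair(a, a), a)), pair(pair(c, c), pair(c, c)))  →  m(c, pair(pair(a, a), c), pair(pair(c, c), pair(c, c)))   [R2 at 2]
4. m(c, pair(pair(a, a), c), pair(pair(c, c), pair(c, c)))  →  c   [R1 at ε]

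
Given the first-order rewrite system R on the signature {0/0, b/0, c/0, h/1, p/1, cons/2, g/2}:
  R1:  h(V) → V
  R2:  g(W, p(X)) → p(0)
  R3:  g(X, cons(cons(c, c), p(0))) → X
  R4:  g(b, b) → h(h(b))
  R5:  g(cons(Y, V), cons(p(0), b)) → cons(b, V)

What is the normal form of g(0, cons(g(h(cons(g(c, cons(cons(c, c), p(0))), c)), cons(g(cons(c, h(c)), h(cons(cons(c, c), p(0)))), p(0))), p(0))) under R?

1. g(0, cons(g(h(cons(g(c, cons(cons(c, c), p(0))), c)), cons(g(cons(c, h(c)), h(cons(cons(c, c), p(0)))), p(0))), p(0)))  →  g(0, cons(g(cons(g(c, cons(cons(c, c), p(0))), c), cons(g(cons(c, h(c)), h(cons(cons(c, c), p(0)))), p(0))), p(0)))   [R1 at 2.1.1]
2. g(0, cons(g(cons(g(c, cons(cons(c, c), p(0))), c), cons(g(cons(c, h(c)), h(cons(cons(c, c), p(0)))), p(0))), p(0)))  →  g(0, cons(g(cons(c, c), cons(g(cons(c, h(c)), h(cons(cons(c, c), p(0)))), p(0))), p(0)))   [R3 at 2.1.1.1]
3. g(0, cons(g(cons(c, c), cons(g(cons(c, h(c)), h(cons(cons(c, c), p(0)))), p(0))), p(0)))  →  g(0, cons(g(cons(c, c), cons(g(cons(c, c), h(cons(cons(c, c), p(0)))), p(0))), p(0)))   [R1 at 2.1.2.1.1.2]
4. g(0, cons(g(cons(c, c), cons(g(cons(c, c), h(cons(cons(c, c), p(0)))), p(0))), p(0)))  →  g(0, cons(g(cons(c, c), cons(g(cons(c, c), cons(cons(c, c), p(0))), p(0))), p(0)))   [R1 at 2.1.2.1.2]
5. g(0, cons(g(cons(c, c), cons(g(cons(c, c), cons(cons(c, c), p(0))), p(0))), p(0)))  →  g(0, cons(g(cons(c, c), cons(cons(c, c), p(0))), p(0)))   [R3 at 2.1.2.1]
6. g(0, cons(g(cons(c, c), cons(cons(c, c), p(0))), p(0)))  →  g(0, cons(cons(c, c), p(0)))   [R3 at 2.1]
7. g(0, cons(cons(c, c), p(0)))  →  0   [R3 at ε]

0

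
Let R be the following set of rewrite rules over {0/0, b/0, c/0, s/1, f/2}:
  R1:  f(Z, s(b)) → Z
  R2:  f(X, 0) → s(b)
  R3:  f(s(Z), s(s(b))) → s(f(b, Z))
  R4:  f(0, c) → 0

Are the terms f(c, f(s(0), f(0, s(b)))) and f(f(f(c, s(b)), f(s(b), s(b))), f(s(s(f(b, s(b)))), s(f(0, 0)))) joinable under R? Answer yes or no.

Reduce t₁ = f(c, f(s(0), f(0, s(b)))):
1. f(c, f(s(0), f(0, s(b))))  →  f(c, f(s(0), 0))   [R1 at 2.2]
2. f(c, f(s(0), 0))  →  f(c, s(b))   [R2 at 2]
3. f(c, s(b))  →  c   [R1 at ε]

Reduce t₂ = f(f(f(c, s(b)), f(s(b), s(b))), f(s(s(f(b, s(b)))), s(f(0, 0)))):
1. f(f(f(c, s(b)), f(s(b), s(b))), f(s(s(f(b, s(b)))), s(f(0, 0))))  →  f(f(c, f(s(b), s(b))), f(s(s(f(b, s(b)))), s(f(0, 0))))   [R1 at 1.1]
2. f(f(c, f(s(b), s(b))), f(s(s(f(b, s(b)))), s(f(0, 0))))  →  f(f(c, s(b)), f(s(s(f(b, s(b)))), s(f(0, 0))))   [R1 at 1.2]
3. f(f(c, s(b)), f(s(s(f(b, s(b)))), s(f(0, 0))))  →  f(c, f(s(s(f(b, s(b)))), s(f(0, 0))))   [R1 at 1]
4. f(c, f(s(s(f(b, s(b)))), s(f(0, 0))))  →  f(c, f(s(s(b)), s(f(0, 0))))   [R1 at 2.1.1.1]
5. f(c, f(s(s(b)), s(f(0, 0))))  →  f(c, f(s(s(b)), s(s(b))))   [R2 at 2.2.1]
6. f(c, f(s(s(b)), s(s(b))))  →  f(c, s(f(b, s(b))))   [R3 at 2]
7. f(c, s(f(b, s(b))))  →  f(c, s(b))   [R1 at 2.1]
8. f(c, s(b))  →  c   [R1 at ε]

yes — NF(t₁) = c, NF(t₂) = c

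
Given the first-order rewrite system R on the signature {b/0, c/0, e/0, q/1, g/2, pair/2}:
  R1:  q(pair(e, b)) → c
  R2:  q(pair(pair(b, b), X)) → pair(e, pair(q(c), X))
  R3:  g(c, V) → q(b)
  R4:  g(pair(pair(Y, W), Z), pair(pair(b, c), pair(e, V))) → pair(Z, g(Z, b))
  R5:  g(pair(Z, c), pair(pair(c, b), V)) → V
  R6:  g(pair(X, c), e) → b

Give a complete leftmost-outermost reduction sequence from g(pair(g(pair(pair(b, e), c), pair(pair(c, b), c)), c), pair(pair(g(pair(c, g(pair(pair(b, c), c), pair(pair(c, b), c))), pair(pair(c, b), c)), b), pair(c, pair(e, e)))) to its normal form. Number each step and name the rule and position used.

pair(c, pair(e, e))

1. g(pair(g(pair(pair(b, e), c), pair(pair(c, b), c)), c), pair(pair(g(pair(c, g(pair(pair(b, c), c), pair(pair(c, b), c))), pair(pair(c, b), c)), b), pair(c, pair(e, e))))  →  g(pair(c, c), pair(pair(g(pair(c, g(pair(pair(b, c), c), pair(pair(c, b), c))), pair(pair(c, b), c)), b), pair(c, pair(e, e))))   [R5 at 1.1]
2. g(pair(c, c), pair(pair(g(pair(c, g(pair(pair(b, c), c), pair(pair(c, b), c))), pair(pair(c, b), c)), b), pair(c, pair(e, e))))  →  g(pair(c, c), pair(pair(g(pair(c, c), pair(pair(c, b), c)), b), pair(c, pair(e, e))))   [R5 at 2.1.1.1.2]
3. g(pair(c, c), pair(pair(g(pair(c, c), pair(pair(c, b), c)), b), pair(c, pair(e, e))))  →  g(pair(c, c), pair(pair(c, b), pair(c, pair(e, e))))   [R5 at 2.1.1]
4. g(pair(c, c), pair(pair(c, b), pair(c, pair(e, e))))  →  pair(c, pair(e, e))   [R5 at ε]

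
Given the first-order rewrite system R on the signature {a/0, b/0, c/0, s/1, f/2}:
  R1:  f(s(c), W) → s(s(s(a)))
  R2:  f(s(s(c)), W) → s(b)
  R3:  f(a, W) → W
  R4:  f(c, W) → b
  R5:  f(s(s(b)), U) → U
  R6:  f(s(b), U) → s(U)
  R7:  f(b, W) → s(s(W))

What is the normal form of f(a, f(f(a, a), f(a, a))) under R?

1. f(a, f(f(a, a), f(a, a)))  →  f(f(a, a), f(a, a))   [R3 at ε]
2. f(f(a, a), f(a, a))  →  f(a, f(a, a))   [R3 at 1]
3. f(a, f(a, a))  →  f(a, a)   [R3 at ε]
4. f(a, a)  →  a   [R3 at ε]

a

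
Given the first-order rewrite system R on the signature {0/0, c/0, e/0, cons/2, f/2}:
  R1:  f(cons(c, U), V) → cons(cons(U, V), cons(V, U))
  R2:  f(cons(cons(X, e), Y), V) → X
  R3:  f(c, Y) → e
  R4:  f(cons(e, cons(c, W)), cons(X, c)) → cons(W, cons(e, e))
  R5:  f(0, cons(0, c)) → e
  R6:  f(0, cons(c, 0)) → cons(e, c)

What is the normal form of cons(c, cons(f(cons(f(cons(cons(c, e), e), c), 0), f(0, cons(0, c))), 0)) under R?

cons(c, cons(cons(cons(0, e), cons(e, 0)), 0))

1. cons(c, cons(f(cons(f(cons(cons(c, e), e), c), 0), f(0, cons(0, c))), 0))  →  cons(c, cons(f(cons(c, 0), f(0, cons(0, c))), 0))   [R2 at 2.1.1.1]
2. cons(c, cons(f(cons(c, 0), f(0, cons(0, c))), 0))  →  cons(c, cons(cons(cons(0, f(0, cons(0, c))), cons(f(0, cons(0, c)), 0)), 0))   [R1 at 2.1]
3. cons(c, cons(cons(cons(0, f(0, cons(0, c))), cons(f(0, cons(0, c)), 0)), 0))  →  cons(c, cons(cons(cons(0, e), cons(f(0, cons(0, c)), 0)), 0))   [R5 at 2.1.1.2]
4. cons(c, cons(cons(cons(0, e), cons(f(0, cons(0, c)), 0)), 0))  →  cons(c, cons(cons(cons(0, e), cons(e, 0)), 0))   [R5 at 2.1.2.1]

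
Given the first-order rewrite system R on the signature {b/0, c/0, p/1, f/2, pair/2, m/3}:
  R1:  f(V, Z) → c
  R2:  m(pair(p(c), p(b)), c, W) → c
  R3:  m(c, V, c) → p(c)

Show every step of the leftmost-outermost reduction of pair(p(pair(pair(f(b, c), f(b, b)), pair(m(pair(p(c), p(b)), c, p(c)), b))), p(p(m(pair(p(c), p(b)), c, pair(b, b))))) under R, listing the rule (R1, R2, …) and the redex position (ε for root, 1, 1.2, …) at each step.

1. pair(p(pair(pair(f(b, c), f(b, b)), pair(m(pair(p(c), p(b)), c, p(c)), b))), p(p(m(pair(p(c), p(b)), c, pair(b, b)))))  →  pair(p(pair(pair(c, f(b, b)), pair(m(pair(p(c), p(b)), c, p(c)), b))), p(p(m(pair(p(c), p(b)), c, pair(b, b)))))   [R1 at 1.1.1.1]
2. pair(p(pair(pair(c, f(b, b)), pair(m(pair(p(c), p(b)), c, p(c)), b))), p(p(m(pair(p(c), p(b)), c, pair(b, b)))))  →  pair(p(pair(pair(c, c), pair(m(pair(p(c), p(b)), c, p(c)), b))), p(p(m(pair(p(c), p(b)), c, pair(b, b)))))   [R1 at 1.1.1.2]
3. pair(p(pair(pair(c, c), pair(m(pair(p(c), p(b)), c, p(c)), b))), p(p(m(pair(p(c), p(b)), c, pair(b, b)))))  →  pair(p(pair(pair(c, c), pair(c, b))), p(p(m(pair(p(c), p(b)), c, pair(b, b)))))   [R2 at 1.1.2.1]
4. pair(p(pair(pair(c, c), pair(c, b))), p(p(m(pair(p(c), p(b)), c, pair(b, b)))))  →  pair(p(pair(pair(c, c), pair(c, b))), p(p(c)))   [R2 at 2.1.1]

pair(p(pair(pair(c, c), pair(c, b))), p(p(c)))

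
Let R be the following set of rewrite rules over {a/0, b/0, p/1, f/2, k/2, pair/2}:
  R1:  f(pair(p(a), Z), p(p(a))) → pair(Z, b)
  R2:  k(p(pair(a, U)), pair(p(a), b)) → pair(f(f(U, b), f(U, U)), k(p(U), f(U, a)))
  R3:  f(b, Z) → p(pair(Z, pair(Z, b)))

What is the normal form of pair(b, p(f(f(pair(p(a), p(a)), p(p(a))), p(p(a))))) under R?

1. pair(b, p(f(f(pair(p(a), p(a)), p(p(a))), p(p(a)))))  →  pair(b, p(f(pair(p(a), b), p(p(a)))))   [R1 at 2.1.1]
2. pair(b, p(f(pair(p(a), b), p(p(a)))))  →  pair(b, p(pair(b, b)))   [R1 at 2.1]

pair(b, p(pair(b, b)))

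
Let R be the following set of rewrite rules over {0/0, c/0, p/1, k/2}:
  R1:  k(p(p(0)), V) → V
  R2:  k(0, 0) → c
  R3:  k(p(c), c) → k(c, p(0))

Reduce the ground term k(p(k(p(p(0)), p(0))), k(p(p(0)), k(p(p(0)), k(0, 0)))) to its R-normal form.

c

1. k(p(k(p(p(0)), p(0))), k(p(p(0)), k(p(p(0)), k(0, 0))))  →  k(p(p(0)), k(p(p(0)), k(p(p(0)), k(0, 0))))   [R1 at 1.1]
2. k(p(p(0)), k(p(p(0)), k(p(p(0)), k(0, 0))))  →  k(p(p(0)), k(p(p(0)), k(0, 0)))   [R1 at ε]
3. k(p(p(0)), k(p(p(0)), k(0, 0)))  →  k(p(p(0)), k(0, 0))   [R1 at ε]
4. k(p(p(0)), k(0, 0))  →  k(0, 0)   [R1 at ε]
5. k(0, 0)  →  c   [R2 at ε]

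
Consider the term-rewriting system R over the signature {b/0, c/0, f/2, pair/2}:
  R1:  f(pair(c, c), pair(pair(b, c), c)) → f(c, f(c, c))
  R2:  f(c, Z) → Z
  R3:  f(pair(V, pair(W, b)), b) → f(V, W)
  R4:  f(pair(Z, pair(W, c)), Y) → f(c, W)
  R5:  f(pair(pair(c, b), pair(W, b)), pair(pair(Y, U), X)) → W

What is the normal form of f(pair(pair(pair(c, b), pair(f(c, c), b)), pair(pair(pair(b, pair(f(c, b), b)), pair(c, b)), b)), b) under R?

c

1. f(pair(pair(pair(c, b), pair(f(c, c), b)), pair(pair(pair(b, pair(f(c, b), b)), pair(c, b)), b)), b)  →  f(pair(pair(c, b), pair(f(c, c), b)), pair(pair(b, pair(f(c, b), b)), pair(c, b)))   [R3 at ε]
2. f(pair(pair(c, b), pair(f(c, c), b)), pair(pair(b, pair(f(c, b), b)), pair(c, b)))  →  f(c, c)   [R5 at ε]
3. f(c, c)  →  c   [R2 at ε]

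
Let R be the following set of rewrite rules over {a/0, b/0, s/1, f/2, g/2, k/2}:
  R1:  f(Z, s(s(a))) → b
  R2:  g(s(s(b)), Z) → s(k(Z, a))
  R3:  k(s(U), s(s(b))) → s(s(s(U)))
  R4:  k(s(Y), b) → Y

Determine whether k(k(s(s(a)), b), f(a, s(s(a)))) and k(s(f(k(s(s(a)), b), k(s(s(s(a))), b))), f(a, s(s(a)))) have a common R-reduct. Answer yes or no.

Reduce t₁ = k(k(s(s(a)), b), f(a, s(s(a)))):
1. k(k(s(s(a)), b), f(a, s(s(a))))  →  k(s(a), f(a, s(s(a))))   [R4 at 1]
2. k(s(a), f(a, s(s(a))))  →  k(s(a), b)   [R1 at 2]
3. k(s(a), b)  →  a   [R4 at ε]

Reduce t₂ = k(s(f(k(s(s(a)), b), k(s(s(s(a))), b))), f(a, s(s(a)))):
1. k(s(f(k(s(s(a)), b), k(s(s(s(a))), b))), f(a, s(s(a))))  →  k(s(f(s(a), k(s(s(s(a))), b))), f(a, s(s(a))))   [R4 at 1.1.1]
2. k(s(f(s(a), k(s(s(s(a))), b))), f(a, s(s(a))))  →  k(s(f(s(a), s(s(a)))), f(a, s(s(a))))   [R4 at 1.1.2]
3. k(s(f(s(a), s(s(a)))), f(a, s(s(a))))  →  k(s(b), f(a, s(s(a))))   [R1 at 1.1]
4. k(s(b), f(a, s(s(a))))  →  k(s(b), b)   [R1 at 2]
5. k(s(b), b)  →  b   [R4 at ε]

no — NF(t₁) = a, NF(t₂) = b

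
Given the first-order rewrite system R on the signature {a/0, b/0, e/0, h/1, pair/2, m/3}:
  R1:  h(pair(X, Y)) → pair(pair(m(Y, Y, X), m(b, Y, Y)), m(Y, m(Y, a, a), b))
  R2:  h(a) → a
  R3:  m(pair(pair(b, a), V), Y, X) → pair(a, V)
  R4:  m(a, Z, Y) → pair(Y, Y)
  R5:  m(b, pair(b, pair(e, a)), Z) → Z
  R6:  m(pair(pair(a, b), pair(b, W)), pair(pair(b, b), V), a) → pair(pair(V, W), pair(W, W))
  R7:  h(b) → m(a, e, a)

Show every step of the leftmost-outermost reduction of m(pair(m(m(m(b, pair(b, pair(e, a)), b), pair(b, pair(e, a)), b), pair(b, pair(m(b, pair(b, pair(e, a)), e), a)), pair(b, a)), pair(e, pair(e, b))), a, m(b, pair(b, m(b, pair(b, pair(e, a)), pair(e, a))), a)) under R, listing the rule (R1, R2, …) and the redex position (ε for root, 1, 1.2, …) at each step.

1. m(pair(m(m(m(b, pair(b, pair(e, a)), b), pair(b, pair(e, a)), b), pair(b, pair(m(b, pair(b, pair(e, a)), e), a)), pair(b, a)), pair(e, pair(e, b))), a, m(b, pair(b, m(b, pair(b, pair(e, a)), pair(e, a))), a))  →  m(pair(m(m(b, pair(b, pair(e, a)), b), pair(b, pair(m(b, pair(b, pair(e, a)), e), a)), pair(b, a)), pair(e, pair(e, b))), a, m(b, pair(b, m(b, pair(b, pair(e, a)), pair(e, a))), a))   [R5 at 1.1.1.1]
2. m(pair(m(m(b, pair(b, pair(e, a)), b), pair(b, pair(m(b, pair(b, pair(e, a)), e), a)), pair(b, a)), pair(e, pair(e, b))), a, m(b, pair(b, m(b, pair(b, pair(e, a)), pair(e, a))), a))  →  m(pair(m(b, pair(b, pair(m(b, pair(b, pair(e, a)), e), a)), pair(b, a)), pair(e, pair(e, b))), a, m(b, pair(b, m(b, pair(b, pair(e, a)), pair(e, a))), a))   [R5 at 1.1.1]
3. m(pair(m(b, pair(b, pair(m(b, pair(b, pair(e, a)), e), a)), pair(b, a)), pair(e, pair(e, b))), a, m(b, pair(b, m(b, pair(b, pair(e, a)), pair(e, a))), a))  →  m(pair(m(b, pair(b, pair(e, a)), pair(b, a)), pair(e, pair(e, b))), a, m(b, pair(b, m(b, pair(b, pair(e, a)), pair(e, a))), a))   [R5 at 1.1.2.2.1]
4. m(pair(m(b, pair(b, pair(e, a)), pair(b, a)), pair(e, pair(e, b))), a, m(b, pair(b, m(b, pair(b, pair(e, a)), pair(e, a))), a))  →  m(pair(pair(b, a), pair(e, pair(e, b))), a, m(b, pair(b, m(b, pair(b, pair(e, a)), pair(e, a))), a))   [R5 at 1.1]
5. m(pair(pair(b, a), pair(e, pair(e, b))), a, m(b, pair(b, m(b, pair(b, pair(e, a)), pair(e, a))), a))  →  pair(a, pair(e, pair(e, b)))   [R3 at ε]

pair(a, pair(e, pair(e, b)))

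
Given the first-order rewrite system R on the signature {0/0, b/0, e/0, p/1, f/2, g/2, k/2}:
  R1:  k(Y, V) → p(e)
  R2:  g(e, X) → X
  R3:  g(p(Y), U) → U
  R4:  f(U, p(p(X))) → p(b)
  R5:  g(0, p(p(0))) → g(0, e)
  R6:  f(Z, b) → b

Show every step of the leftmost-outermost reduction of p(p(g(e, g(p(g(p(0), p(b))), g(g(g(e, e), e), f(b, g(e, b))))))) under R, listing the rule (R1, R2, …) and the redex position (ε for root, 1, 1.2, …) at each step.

1. p(p(g(e, g(p(g(p(0), p(b))), g(g(g(e, e), e), f(b, g(e, b)))))))  →  p(p(g(p(g(p(0), p(b))), g(g(g(e, e), e), f(b, g(e, b))))))   [R2 at 1.1]
2. p(p(g(p(g(p(0), p(b))), g(g(g(e, e), e), f(b, g(e, b))))))  →  p(p(g(g(g(e, e), e), f(b, g(e, b)))))   [R3 at 1.1]
3. p(p(g(g(g(e, e), e), f(b, g(e, b)))))  →  p(p(g(g(e, e), f(b, g(e, b)))))   [R2 at 1.1.1.1]
4. p(p(g(g(e, e), f(b, g(e, b)))))  →  p(p(g(e, f(b, g(e, b)))))   [R2 at 1.1.1]
5. p(p(g(e, f(b, g(e, b)))))  →  p(p(f(b, g(e, b))))   [R2 at 1.1]
6. p(p(f(b, g(e, b))))  →  p(p(f(b, b)))   [R2 at 1.1.2]
7. p(p(f(b, b)))  →  p(p(b))   [R6 at 1.1]

p(p(b))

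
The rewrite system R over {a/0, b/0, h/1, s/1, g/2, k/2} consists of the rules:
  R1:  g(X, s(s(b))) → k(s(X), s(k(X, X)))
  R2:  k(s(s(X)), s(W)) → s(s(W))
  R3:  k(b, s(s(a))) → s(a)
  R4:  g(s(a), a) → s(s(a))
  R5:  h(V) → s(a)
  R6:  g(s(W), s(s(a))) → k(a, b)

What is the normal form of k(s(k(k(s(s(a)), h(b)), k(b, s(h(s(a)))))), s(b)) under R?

1. k(s(k(k(s(s(a)), h(b)), k(b, s(h(s(a)))))), s(b))  →  k(s(k(k(s(s(a)), s(a)), k(b, s(h(s(a)))))), s(b))   [R5 at 1.1.1.2]
2. k(s(k(k(s(s(a)), s(a)), k(b, s(h(s(a)))))), s(b))  →  k(s(k(s(s(a)), k(b, s(h(s(a)))))), s(b))   [R2 at 1.1.1]
3. k(s(k(s(s(a)), k(b, s(h(s(a)))))), s(b))  →  k(s(k(s(s(a)), k(b, s(s(a))))), s(b))   [R5 at 1.1.2.2.1]
4. k(s(k(s(s(a)), k(b, s(s(a))))), s(b))  →  k(s(k(s(s(a)), s(a))), s(b))   [R3 at 1.1.2]
5. k(s(k(s(s(a)), s(a))), s(b))  →  k(s(s(s(a))), s(b))   [R2 at 1.1]
6. k(s(s(s(a))), s(b))  →  s(s(b))   [R2 at ε]

s(s(b))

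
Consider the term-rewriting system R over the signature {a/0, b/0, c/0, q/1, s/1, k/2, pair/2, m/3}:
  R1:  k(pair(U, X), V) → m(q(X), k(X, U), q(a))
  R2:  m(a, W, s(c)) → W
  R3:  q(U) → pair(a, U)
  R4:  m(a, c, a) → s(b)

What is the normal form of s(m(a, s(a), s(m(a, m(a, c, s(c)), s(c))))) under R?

s(s(a))

1. s(m(a, s(a), s(m(a, m(a, c, s(c)), s(c)))))  →  s(m(a, s(a), s(m(a, c, s(c)))))   [R2 at 1.3.1]
2. s(m(a, s(a), s(m(a, c, s(c)))))  →  s(m(a, s(a), s(c)))   [R2 at 1.3.1]
3. s(m(a, s(a), s(c)))  →  s(s(a))   [R2 at 1]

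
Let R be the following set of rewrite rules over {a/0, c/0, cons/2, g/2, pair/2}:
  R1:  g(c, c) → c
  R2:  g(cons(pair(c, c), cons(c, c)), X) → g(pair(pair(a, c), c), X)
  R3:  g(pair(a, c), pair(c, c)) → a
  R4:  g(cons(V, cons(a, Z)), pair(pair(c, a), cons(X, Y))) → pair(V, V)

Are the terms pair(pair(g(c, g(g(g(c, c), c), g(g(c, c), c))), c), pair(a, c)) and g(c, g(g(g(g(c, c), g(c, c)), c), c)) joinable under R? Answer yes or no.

no — NF(t₁) = pair(pair(c, c), pair(a, c)), NF(t₂) = c

Reduce t₁ = pair(pair(g(c, g(g(g(c, c), c), g(g(c, c), c))), c), pair(a, c)):
1. pair(pair(g(c, g(g(g(c, c), c), g(g(c, c), c))), c), pair(a, c))  →  pair(pair(g(c, g(g(c, c), g(g(c, c), c))), c), pair(a, c))   [R1 at 1.1.2.1.1]
2. pair(pair(g(c, g(g(c, c), g(g(c, c), c))), c), pair(a, c))  →  pair(pair(g(c, g(c, g(g(c, c), c))), c), pair(a, c))   [R1 at 1.1.2.1]
3. pair(pair(g(c, g(c, g(g(c, c), c))), c), pair(a, c))  →  pair(pair(g(c, g(c, g(c, c))), c), pair(a, c))   [R1 at 1.1.2.2.1]
4. pair(pair(g(c, g(c, g(c, c))), c), pair(a, c))  →  pair(pair(g(c, g(c, c)), c), pair(a, c))   [R1 at 1.1.2.2]
5. pair(pair(g(c, g(c, c)), c), pair(a, c))  →  pair(pair(g(c, c), c), pair(a, c))   [R1 at 1.1.2]
6. pair(pair(g(c, c), c), pair(a, c))  →  pair(pair(c, c), pair(a, c))   [R1 at 1.1]

Reduce t₂ = g(c, g(g(g(g(c, c), g(c, c)), c), c)):
1. g(c, g(g(g(g(c, c), g(c, c)), c), c))  →  g(c, g(g(g(c, g(c, c)), c), c))   [R1 at 2.1.1.1]
2. g(c, g(g(g(c, g(c, c)), c), c))  →  g(c, g(g(g(c, c), c), c))   [R1 at 2.1.1.2]
3. g(c, g(g(g(c, c), c), c))  →  g(c, g(g(c, c), c))   [R1 at 2.1.1]
4. g(c, g(g(c, c), c))  →  g(c, g(c, c))   [R1 at 2.1]
5. g(c, g(c, c))  →  g(c, c)   [R1 at 2]
6. g(c, c)  →  c   [R1 at ε]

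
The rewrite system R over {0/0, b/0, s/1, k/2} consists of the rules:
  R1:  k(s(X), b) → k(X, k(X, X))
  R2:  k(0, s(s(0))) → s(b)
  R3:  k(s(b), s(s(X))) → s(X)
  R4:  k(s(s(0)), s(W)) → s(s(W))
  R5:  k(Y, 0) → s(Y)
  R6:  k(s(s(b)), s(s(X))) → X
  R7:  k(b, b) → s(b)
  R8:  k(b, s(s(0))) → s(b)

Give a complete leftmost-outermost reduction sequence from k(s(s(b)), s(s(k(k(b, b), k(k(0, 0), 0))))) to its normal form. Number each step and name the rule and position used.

1. k(s(s(b)), s(s(k(k(b, b), k(k(0, 0), 0)))))  →  k(k(b, b), k(k(0, 0), 0))   [R6 at ε]
2. k(k(b, b), k(k(0, 0), 0))  →  k(s(b), k(k(0, 0), 0))   [R7 at 1]
3. k(s(b), k(k(0, 0), 0))  →  k(s(b), s(k(0, 0)))   [R5 at 2]
4. k(s(b), s(k(0, 0)))  →  k(s(b), s(s(0)))   [R5 at 2.1]
5. k(s(b), s(s(0)))  →  s(0)   [R3 at ε]

s(0)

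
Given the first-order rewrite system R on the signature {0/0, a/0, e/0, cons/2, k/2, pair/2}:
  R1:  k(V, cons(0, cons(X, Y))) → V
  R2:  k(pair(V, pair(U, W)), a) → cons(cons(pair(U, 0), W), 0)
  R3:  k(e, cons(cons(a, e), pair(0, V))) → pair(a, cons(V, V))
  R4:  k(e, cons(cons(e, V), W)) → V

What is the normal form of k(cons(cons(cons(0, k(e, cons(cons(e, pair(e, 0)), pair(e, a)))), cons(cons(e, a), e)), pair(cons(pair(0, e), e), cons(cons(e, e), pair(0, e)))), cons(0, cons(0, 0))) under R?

1. k(cons(cons(cons(0, k(e, cons(cons(e, pair(e, 0)), pair(e, a)))), cons(cons(e, a), e)), pair(cons(pair(0, e), e), cons(cons(e, e), pair(0, e)))), cons(0, cons(0, 0)))  →  cons(cons(cons(0, k(e, cons(cons(e, pair(e, 0)), pair(e, a)))), cons(cons(e, a), e)), pair(cons(pair(0, e), e), cons(cons(e, e), pair(0, e))))   [R1 at ε]
2. cons(cons(cons(0, k(e, cons(cons(e, pair(e, 0)), pair(e, a)))), cons(cons(e, a), e)), pair(cons(pair(0, e), e), cons(cons(e, e), pair(0, e))))  →  cons(cons(cons(0, pair(e, 0)), cons(cons(e, a), e)), pair(cons(pair(0, e), e), cons(cons(e, e), pair(0, e))))   [R4 at 1.1.2]

cons(cons(cons(0, pair(e, 0)), cons(cons(e, a), e)), pair(cons(pair(0, e), e), cons(cons(e, e), pair(0, e))))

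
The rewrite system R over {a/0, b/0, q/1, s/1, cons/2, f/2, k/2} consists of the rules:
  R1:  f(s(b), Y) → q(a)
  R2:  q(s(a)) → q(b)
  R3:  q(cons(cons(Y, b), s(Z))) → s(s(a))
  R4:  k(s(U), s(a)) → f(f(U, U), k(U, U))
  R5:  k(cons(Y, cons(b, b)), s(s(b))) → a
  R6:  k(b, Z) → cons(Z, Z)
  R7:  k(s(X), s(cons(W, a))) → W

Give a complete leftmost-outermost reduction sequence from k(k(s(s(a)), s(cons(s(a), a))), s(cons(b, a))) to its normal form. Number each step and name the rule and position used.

1. k(k(s(s(a)), s(cons(s(a), a))), s(cons(b, a)))  →  k(s(a), s(cons(b, a)))   [R7 at 1]
2. k(s(a), s(cons(b, a)))  →  b   [R7 at ε]

b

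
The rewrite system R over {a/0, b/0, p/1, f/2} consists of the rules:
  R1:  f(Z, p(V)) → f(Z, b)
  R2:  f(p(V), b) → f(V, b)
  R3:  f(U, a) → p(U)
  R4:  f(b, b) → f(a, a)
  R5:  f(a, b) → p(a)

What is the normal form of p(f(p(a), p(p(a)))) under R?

p(p(a))

1. p(f(p(a), p(p(a))))  →  p(f(p(a), b))   [R1 at 1]
2. p(f(p(a), b))  →  p(f(a, b))   [R2 at 1]
3. p(f(a, b))  →  p(p(a))   [R5 at 1]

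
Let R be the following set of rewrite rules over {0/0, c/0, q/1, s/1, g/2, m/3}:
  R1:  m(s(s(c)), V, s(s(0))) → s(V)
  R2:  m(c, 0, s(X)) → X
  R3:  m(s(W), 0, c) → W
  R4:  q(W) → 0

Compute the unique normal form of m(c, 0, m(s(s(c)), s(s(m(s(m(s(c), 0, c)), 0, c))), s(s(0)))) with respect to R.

1. m(c, 0, m(s(s(c)), s(s(m(s(m(s(c), 0, c)), 0, c))), s(s(0))))  →  m(c, 0, s(s(s(m(s(m(s(c), 0, c)), 0, c)))))   [R1 at 3]
2. m(c, 0, s(s(s(m(s(m(s(c), 0, c)), 0, c)))))  →  s(s(m(s(m(s(c), 0, c)), 0, c)))   [R2 at ε]
3. s(s(m(s(m(s(c), 0, c)), 0, c)))  →  s(s(m(s(c), 0, c)))   [R3 at 1.1]
4. s(s(m(s(c), 0, c)))  →  s(s(c))   [R3 at 1.1]

s(s(c))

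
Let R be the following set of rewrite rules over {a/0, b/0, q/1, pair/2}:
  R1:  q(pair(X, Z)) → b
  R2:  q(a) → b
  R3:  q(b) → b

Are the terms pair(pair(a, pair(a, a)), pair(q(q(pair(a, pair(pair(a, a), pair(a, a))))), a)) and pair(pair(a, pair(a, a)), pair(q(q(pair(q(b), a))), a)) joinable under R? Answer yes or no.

Reduce t₁ = pair(pair(a, pair(a, a)), pair(q(q(pair(a, pair(pair(a, a), pair(a, a))))), a)):
1. pair(pair(a, pair(a, a)), pair(q(q(pair(a, pair(pair(a, a), pair(a, a))))), a))  →  pair(pair(a, pair(a, a)), pair(q(b), a))   [R1 at 2.1.1]
2. pair(pair(a, pair(a, a)), pair(q(b), a))  →  pair(pair(a, pair(a, a)), pair(b, a))   [R3 at 2.1]

Reduce t₂ = pair(pair(a, pair(a, a)), pair(q(q(pair(q(b), a))), a)):
1. pair(pair(a, pair(a, a)), pair(q(q(pair(q(b), a))), a))  →  pair(pair(a, pair(a, a)), pair(q(b), a))   [R1 at 2.1.1]
2. pair(pair(a, pair(a, a)), pair(q(b), a))  →  pair(pair(a, pair(a, a)), pair(b, a))   [R3 at 2.1]

yes — NF(t₁) = pair(pair(a, pair(a, a)), pair(b, a)), NF(t₂) = pair(pair(a, pair(a, a)), pair(b, a))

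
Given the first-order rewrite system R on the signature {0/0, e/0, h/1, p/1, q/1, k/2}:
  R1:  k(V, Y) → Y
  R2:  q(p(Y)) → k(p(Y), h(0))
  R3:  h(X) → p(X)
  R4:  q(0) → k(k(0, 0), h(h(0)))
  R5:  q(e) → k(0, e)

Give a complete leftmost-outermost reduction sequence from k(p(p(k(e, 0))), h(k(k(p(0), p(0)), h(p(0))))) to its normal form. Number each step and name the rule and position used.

1. k(p(p(k(e, 0))), h(k(k(p(0), p(0)), h(p(0)))))  →  h(k(k(p(0), p(0)), h(p(0))))   [R1 at ε]
2. h(k(k(p(0), p(0)), h(p(0))))  →  p(k(k(p(0), p(0)), h(p(0))))   [R3 at ε]
3. p(k(k(p(0), p(0)), h(p(0))))  →  p(h(p(0)))   [R1 at 1]
4. p(h(p(0)))  →  p(p(p(0)))   [R3 at 1]

p(p(p(0)))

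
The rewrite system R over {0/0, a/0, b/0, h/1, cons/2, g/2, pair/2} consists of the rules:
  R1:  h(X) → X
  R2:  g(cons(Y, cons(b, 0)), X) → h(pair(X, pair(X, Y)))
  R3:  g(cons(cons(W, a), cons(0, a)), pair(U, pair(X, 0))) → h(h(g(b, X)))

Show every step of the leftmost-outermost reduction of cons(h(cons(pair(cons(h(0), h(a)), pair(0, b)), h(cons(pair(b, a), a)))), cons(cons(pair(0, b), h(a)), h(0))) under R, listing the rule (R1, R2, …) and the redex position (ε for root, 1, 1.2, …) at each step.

cons(cons(pair(cons(0, a), pair(0, b)), cons(pair(b, a), a)), cons(cons(pair(0, b), a), 0))

1. cons(h(cons(pair(cons(h(0), h(a)), pair(0, b)), h(cons(pair(b, a), a)))), cons(cons(pair(0, b), h(a)), h(0)))  →  cons(cons(pair(cons(h(0), h(a)), pair(0, b)), h(cons(pair(b, a), a))), cons(cons(pair(0, b), h(a)), h(0)))   [R1 at 1]
2. cons(cons(pair(cons(h(0), h(a)), pair(0, b)), h(cons(pair(b, a), a))), cons(cons(pair(0, b), h(a)), h(0)))  →  cons(cons(pair(cons(0, h(a)), pair(0, b)), h(cons(pair(b, a), a))), cons(cons(pair(0, b), h(a)), h(0)))   [R1 at 1.1.1.1]
3. cons(cons(pair(cons(0, h(a)), pair(0, b)), h(cons(pair(b, a), a))), cons(cons(pair(0, b), h(a)), h(0)))  →  cons(cons(pair(cons(0, a), pair(0, b)), h(cons(pair(b, a), a))), cons(cons(pair(0, b), h(a)), h(0)))   [R1 at 1.1.1.2]
4. cons(cons(pair(cons(0, a), pair(0, b)), h(cons(pair(b, a), a))), cons(cons(pair(0, b), h(a)), h(0)))  →  cons(cons(pair(cons(0, a), pair(0, b)), cons(pair(b, a), a)), cons(cons(pair(0, b), h(a)), h(0)))   [R1 at 1.2]
5. cons(cons(pair(cons(0, a), pair(0, b)), cons(pair(b, a), a)), cons(cons(pair(0, b), h(a)), h(0)))  →  cons(cons(pair(cons(0, a), pair(0, b)), cons(pair(b, a), a)), cons(cons(pair(0, b), a), h(0)))   [R1 at 2.1.2]
6. cons(cons(pair(cons(0, a), pair(0, b)), cons(pair(b, a), a)), cons(cons(pair(0, b), a), h(0)))  →  cons(cons(pair(cons(0, a), pair(0, b)), cons(pair(b, a), a)), cons(cons(pair(0, b), a), 0))   [R1 at 2.2]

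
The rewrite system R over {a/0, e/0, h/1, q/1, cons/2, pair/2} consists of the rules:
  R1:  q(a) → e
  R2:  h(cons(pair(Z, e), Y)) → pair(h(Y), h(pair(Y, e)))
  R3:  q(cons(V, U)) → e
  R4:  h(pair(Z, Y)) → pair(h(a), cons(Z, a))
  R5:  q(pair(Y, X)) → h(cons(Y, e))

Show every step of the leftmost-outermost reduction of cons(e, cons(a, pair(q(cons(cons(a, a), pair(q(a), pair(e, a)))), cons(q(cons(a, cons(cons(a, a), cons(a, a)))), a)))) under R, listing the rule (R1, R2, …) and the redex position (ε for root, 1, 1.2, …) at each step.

cons(e, cons(a, pair(e, cons(e, a))))

1. cons(e, cons(a, pair(q(cons(cons(a, a), pair(q(a), pair(e, a)))), cons(q(cons(a, cons(cons(a, a), cons(a, a)))), a))))  →  cons(e, cons(a, pair(e, cons(q(cons(a, cons(cons(a, a), cons(a, a)))), a))))   [R3 at 2.2.1]
2. cons(e, cons(a, pair(e, cons(q(cons(a, cons(cons(a, a), cons(a, a)))), a))))  →  cons(e, cons(a, pair(e, cons(e, a))))   [R3 at 2.2.2.1]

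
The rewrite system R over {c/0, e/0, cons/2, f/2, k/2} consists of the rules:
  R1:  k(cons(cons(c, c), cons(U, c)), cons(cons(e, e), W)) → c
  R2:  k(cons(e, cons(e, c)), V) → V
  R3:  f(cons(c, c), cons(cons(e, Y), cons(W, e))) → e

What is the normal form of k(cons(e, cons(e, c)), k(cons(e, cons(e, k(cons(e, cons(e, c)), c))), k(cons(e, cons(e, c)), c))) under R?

1. k(cons(e, cons(e, c)), k(cons(e, cons(e, k(cons(e, cons(e, c)), c))), k(cons(e, cons(e, c)), c)))  →  k(cons(e, cons(e, k(cons(e, cons(e, c)), c))), k(cons(e, cons(e, c)), c))   [R2 at ε]
2. k(cons(e, cons(e, k(cons(e, cons(e, c)), c))), k(cons(e, cons(e, c)), c))  →  k(cons(e, cons(e, c)), k(cons(e, cons(e, c)), c))   [R2 at 1.2.2]
3. k(cons(e, cons(e, c)), k(cons(e, cons(e, c)), c))  →  k(cons(e, cons(e, c)), c)   [R2 at ε]
4. k(cons(e, cons(e, c)), c)  →  c   [R2 at ε]

c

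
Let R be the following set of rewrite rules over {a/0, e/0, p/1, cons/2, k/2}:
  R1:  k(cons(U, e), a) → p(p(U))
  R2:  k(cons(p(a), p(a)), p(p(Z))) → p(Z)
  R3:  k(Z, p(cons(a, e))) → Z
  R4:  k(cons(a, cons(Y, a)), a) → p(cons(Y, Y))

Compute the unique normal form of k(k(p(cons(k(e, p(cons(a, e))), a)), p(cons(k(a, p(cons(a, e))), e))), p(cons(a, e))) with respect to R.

1. k(k(p(cons(k(e, p(cons(a, e))), a)), p(cons(k(a, p(cons(a, e))), e))), p(cons(a, e)))  →  k(p(cons(k(e, p(cons(a, e))), a)), p(cons(k(a, p(cons(a, e))), e)))   [R3 at ε]
2. k(p(cons(k(e, p(cons(a, e))), a)), p(cons(k(a, p(cons(a, e))), e)))  →  k(p(cons(e, a)), p(cons(k(a, p(cons(a, e))), e)))   [R3 at 1.1.1]
3. k(p(cons(e, a)), p(cons(k(a, p(cons(a, e))), e)))  →  k(p(cons(e, a)), p(cons(a, e)))   [R3 at 2.1.1]
4. k(p(cons(e, a)), p(cons(a, e)))  →  p(cons(e, a))   [R3 at ε]

p(cons(e, a))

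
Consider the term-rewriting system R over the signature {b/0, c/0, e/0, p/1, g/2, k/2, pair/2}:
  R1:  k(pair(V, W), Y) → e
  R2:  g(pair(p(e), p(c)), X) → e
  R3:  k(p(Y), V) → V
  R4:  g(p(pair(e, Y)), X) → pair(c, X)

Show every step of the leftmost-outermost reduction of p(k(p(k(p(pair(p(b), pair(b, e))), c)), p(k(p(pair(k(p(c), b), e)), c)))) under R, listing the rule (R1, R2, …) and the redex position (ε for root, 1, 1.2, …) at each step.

1. p(k(p(k(p(pair(p(b), pair(b, e))), c)), p(k(p(pair(k(p(c), b), e)), c))))  →  p(p(k(p(pair(k(p(c), b), e)), c)))   [R3 at 1]
2. p(p(k(p(pair(k(p(c), b), e)), c)))  →  p(p(c))   [R3 at 1.1]

p(p(c))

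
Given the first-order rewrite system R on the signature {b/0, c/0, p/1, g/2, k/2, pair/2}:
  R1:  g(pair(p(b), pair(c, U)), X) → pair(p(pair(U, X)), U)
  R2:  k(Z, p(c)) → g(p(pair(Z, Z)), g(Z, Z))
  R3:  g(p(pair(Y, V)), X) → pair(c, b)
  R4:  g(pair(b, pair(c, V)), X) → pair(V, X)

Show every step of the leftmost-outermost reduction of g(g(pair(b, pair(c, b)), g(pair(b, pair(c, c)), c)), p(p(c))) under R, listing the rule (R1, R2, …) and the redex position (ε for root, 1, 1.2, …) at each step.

pair(c, p(p(c)))

1. g(g(pair(b, pair(c, b)), g(pair(b, pair(c, c)), c)), p(p(c)))  →  g(pair(b, g(pair(b, pair(c, c)), c)), p(p(c)))   [R4 at 1]
2. g(pair(b, g(pair(b, pair(c, c)), c)), p(p(c)))  →  g(pair(b, pair(c, c)), p(p(c)))   [R4 at 1.2]
3. g(pair(b, pair(c, c)), p(p(c)))  →  pair(c, p(p(c)))   [R4 at ε]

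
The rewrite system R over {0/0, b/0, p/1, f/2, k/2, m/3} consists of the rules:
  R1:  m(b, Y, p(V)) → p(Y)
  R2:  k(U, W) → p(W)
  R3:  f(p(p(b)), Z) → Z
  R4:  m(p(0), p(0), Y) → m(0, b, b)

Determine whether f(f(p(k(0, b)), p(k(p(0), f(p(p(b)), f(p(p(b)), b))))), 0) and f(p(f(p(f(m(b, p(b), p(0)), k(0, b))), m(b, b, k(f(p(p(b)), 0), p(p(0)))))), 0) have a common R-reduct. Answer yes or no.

Reduce t₁ = f(f(p(k(0, b)), p(k(p(0), f(p(p(b)), f(p(p(b)), b))))), 0):
1. f(f(p(k(0, b)), p(k(p(0), f(p(p(b)), f(p(p(b)), b))))), 0)  →  f(f(p(p(b)), p(k(p(0), f(p(p(b)), f(p(p(b)), b))))), 0)   [R2 at 1.1.1]
2. f(f(p(p(b)), p(k(p(0), f(p(p(b)), f(p(p(b)), b))))), 0)  →  f(p(k(p(0), f(p(p(b)), f(p(p(b)), b)))), 0)   [R3 at 1]
3. f(p(k(p(0), f(p(p(b)), f(p(p(b)), b)))), 0)  →  f(p(p(f(p(p(b)), f(p(p(b)), b)))), 0)   [R2 at 1.1]
4. f(p(p(f(p(p(b)), f(p(p(b)), b)))), 0)  →  f(p(p(f(p(p(b)), b))), 0)   [R3 at 1.1.1]
5. f(p(p(f(p(p(b)), b))), 0)  →  f(p(p(b)), 0)   [R3 at 1.1.1]
6. f(p(p(b)), 0)  →  0   [R3 at ε]

Reduce t₂ = f(p(f(p(f(m(b, p(b), p(0)), k(0, b))), m(b, b, k(f(p(p(b)), 0), p(p(0)))))), 0):
1. f(p(f(p(f(m(b, p(b), p(0)), k(0, b))), m(b, b, k(f(p(p(b)), 0), p(p(0)))))), 0)  →  f(p(f(p(f(p(p(b)), k(0, b))), m(b, b, k(f(p(p(b)), 0), p(p(0)))))), 0)   [R1 at 1.1.1.1.1]
2. f(p(f(p(f(p(p(b)), k(0, b))), m(b, b, k(f(p(p(b)), 0), p(p(0)))))), 0)  →  f(p(f(p(k(0, b)), m(b, b, k(f(p(p(b)), 0), p(p(0)))))), 0)   [R3 at 1.1.1.1]
3. f(p(f(p(k(0, b)), m(b, b, k(f(p(p(b)), 0), p(p(0)))))), 0)  →  f(p(f(p(p(b)), m(b, b, k(f(p(p(b)), 0), p(p(0)))))), 0)   [R2 at 1.1.1.1]
4. f(p(f(p(p(b)), m(b, b, k(f(p(p(b)), 0), p(p(0)))))), 0)  →  f(p(m(b, b, k(f(p(p(b)), 0), p(p(0))))), 0)   [R3 at 1.1]
5. f(p(m(b, b, k(f(p(p(b)), 0), p(p(0))))), 0)  →  f(p(m(b, b, p(p(p(0))))), 0)   [R2 at 1.1.3]
6. f(p(m(b, b, p(p(p(0))))), 0)  →  f(p(p(b)), 0)   [R1 at 1.1]
7. f(p(p(b)), 0)  →  0   [R3 at ε]

yes — NF(t₁) = 0, NF(t₂) = 0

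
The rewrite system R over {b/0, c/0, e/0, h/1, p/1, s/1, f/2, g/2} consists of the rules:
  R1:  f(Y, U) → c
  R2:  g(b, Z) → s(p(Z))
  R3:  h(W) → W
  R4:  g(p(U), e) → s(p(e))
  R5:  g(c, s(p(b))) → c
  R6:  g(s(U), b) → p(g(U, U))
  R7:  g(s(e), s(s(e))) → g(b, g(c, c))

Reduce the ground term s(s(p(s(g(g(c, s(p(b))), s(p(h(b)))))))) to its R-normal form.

s(s(p(s(c))))

1. s(s(p(s(g(g(c, s(p(b))), s(p(h(b))))))))  →  s(s(p(s(g(c, s(p(h(b))))))))   [R5 at 1.1.1.1.1]
2. s(s(p(s(g(c, s(p(h(b))))))))  →  s(s(p(s(g(c, s(p(b)))))))   [R3 at 1.1.1.1.2.1.1]
3. s(s(p(s(g(c, s(p(b)))))))  →  s(s(p(s(c))))   [R5 at 1.1.1.1]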